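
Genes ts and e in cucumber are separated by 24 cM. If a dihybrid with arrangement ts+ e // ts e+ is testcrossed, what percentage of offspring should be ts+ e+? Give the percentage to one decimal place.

12.0%

A map distance of 24 cM corresponds to a recombination frequency of 0.240.
The F1 is ts+ e / ts e+, so ts+ e+ is a recombinant gamete class with expected frequency r/2 = 0.240/2 = 0.1200.
That is 0.1200 = 12.0% of the progeny.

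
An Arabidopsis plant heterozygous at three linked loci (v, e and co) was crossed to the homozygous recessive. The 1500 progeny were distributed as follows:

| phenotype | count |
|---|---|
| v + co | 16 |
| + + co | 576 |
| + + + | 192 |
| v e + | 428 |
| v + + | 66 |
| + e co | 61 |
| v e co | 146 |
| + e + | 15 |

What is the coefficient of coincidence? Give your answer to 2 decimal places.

The two most frequent reciprocal classes, + + co and v e +, are the parental types, so the F1 was + + co / v e +.
The two rarest classes, v + co and + e +, are the double crossovers. Comparing them with the parentals, only the v allele has switched, so v is the middle locus and the order is co – v – e.
co–v: (338 + 31)/1500 = 0.2460; v–e: (127 + 31)/1500 = 0.1053.
Expected DCO frequency = 0.2460 × 0.1053 ≈ 0.02590; observed = 31/1500 ≈ 0.02067.
Coefficient of coincidence = 0.02067/0.02590 ≈ 0.80.

0.80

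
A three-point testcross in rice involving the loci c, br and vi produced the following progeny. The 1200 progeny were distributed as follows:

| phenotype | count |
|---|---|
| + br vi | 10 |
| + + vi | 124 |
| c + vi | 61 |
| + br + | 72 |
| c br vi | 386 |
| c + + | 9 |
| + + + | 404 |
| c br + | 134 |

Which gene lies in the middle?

c

The two most frequent reciprocal classes, + + + and c br vi, are the parental types, so the F1 was + + + / c br vi.
The two rarest classes, c + + and + br vi, are the double crossovers. Comparing them with the parentals, only the c allele has switched, so c is the middle locus and the order is br – c – vi.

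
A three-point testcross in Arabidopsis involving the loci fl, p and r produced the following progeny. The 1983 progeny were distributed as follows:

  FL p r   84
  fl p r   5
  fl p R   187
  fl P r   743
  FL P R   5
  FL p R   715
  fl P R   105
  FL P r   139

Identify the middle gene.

The two most frequent reciprocal classes, FL p R and fl P r, are the parental types, so the F1 was FL p R / fl P r.
The two rarest classes, FL P R and fl p r, are the double crossovers. Comparing them with the parentals, only the p allele has switched, so p is the middle locus and the order is r – p – fl.

p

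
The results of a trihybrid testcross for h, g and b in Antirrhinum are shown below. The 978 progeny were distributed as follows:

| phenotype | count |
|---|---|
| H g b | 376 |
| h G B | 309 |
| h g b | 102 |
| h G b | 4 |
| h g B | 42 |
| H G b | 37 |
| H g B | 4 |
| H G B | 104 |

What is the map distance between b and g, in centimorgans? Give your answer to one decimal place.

8.9 centimorgans

The two most frequent reciprocal classes, H g b and h G B, are the parental types, so the F1 was H g b / h G B.
The two rarest classes, H g B and h G b, are the double crossovers. Comparing them with the parentals, only the b allele has switched, so b is the middle locus and the order is g – b – h.
Crossovers in the g–b interval produce the single-crossover classes H G b and h g B (37 + 42 = 79) plus the double crossovers (8).
RF(g–b) = (79 + 8) / 978 = 87/978 = 0.0890 → 8.9 centimorgans.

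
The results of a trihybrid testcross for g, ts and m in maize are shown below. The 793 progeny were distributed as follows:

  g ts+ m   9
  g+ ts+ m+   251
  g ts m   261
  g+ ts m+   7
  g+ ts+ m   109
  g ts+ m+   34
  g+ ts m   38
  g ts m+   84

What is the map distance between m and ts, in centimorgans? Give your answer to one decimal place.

The two most frequent reciprocal classes, g+ ts+ m+ and g ts m, are the parental types, so the F1 was g+ ts+ m+ / g ts m.
The two rarest classes, g+ ts m+ and g ts+ m, are the double crossovers. Comparing them with the parentals, only the ts allele has switched, so ts is the middle locus and the order is m – ts – g.
Crossovers in the m–ts interval produce the single-crossover classes g+ ts+ m and g ts m+ (109 + 84 = 193) plus the double crossovers (16).
RF(m–ts) = (193 + 16) / 793 = 209/793 = 0.2636 → 26.4 centimorgans.

26.4 centimorgans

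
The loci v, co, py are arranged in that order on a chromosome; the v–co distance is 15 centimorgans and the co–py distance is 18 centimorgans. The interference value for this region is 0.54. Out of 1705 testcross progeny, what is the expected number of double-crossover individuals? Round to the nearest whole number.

21

Map distances give recombination frequencies of 0.150 and 0.180 for the two intervals.
With interference 0.54 (so coincidence = 0.46), expected double-crossover frequency = 0.150 × 0.180 × 0.46 = 0.01242.
Expected number = 0.01242 × 1705 = 21.18 ≈ 21.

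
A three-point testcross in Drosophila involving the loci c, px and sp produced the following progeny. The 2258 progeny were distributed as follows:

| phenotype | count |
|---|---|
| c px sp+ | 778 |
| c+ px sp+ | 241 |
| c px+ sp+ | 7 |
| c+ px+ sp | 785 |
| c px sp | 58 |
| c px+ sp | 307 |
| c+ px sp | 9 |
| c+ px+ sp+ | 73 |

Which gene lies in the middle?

px

The two most frequent reciprocal classes, c px sp+ and c+ px+ sp, are the parental types, so the F1 was c px sp+ / c+ px+ sp.
The two rarest classes, c px+ sp+ and c+ px sp, are the double crossovers. Comparing them with the parentals, only the px allele has switched, so px is the middle locus and the order is c – px – sp.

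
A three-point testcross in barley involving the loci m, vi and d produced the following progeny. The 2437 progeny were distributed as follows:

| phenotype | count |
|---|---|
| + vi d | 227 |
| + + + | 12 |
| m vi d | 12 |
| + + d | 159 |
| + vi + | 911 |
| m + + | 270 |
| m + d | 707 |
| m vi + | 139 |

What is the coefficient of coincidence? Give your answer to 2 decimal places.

0.35

The two most frequent reciprocal classes, + vi + and m + d, are the parental types, so the F1 was + vi + / m + d.
The two rarest classes, + + + and m vi d, are the double crossovers. Comparing them with the parentals, only the vi allele has switched, so vi is the middle locus and the order is d – vi – m.
d–vi: (497 + 24)/2437 = 0.2138; vi–m: (298 + 24)/2437 = 0.1321.
Expected DCO frequency = 0.2138 × 0.1321 ≈ 0.02824; observed = 24/2437 ≈ 0.00985.
Coefficient of coincidence = 0.00985/0.02824 ≈ 0.35.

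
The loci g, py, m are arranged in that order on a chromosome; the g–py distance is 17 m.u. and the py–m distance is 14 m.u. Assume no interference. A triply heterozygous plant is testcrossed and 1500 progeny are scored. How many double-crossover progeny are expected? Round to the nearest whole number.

36

Map distances give recombination frequencies of 0.170 and 0.140 for the two intervals.
With no interference, expected double-crossover frequency = 0.170 × 0.140 = 0.02380.
Expected number = 0.02380 × 1500 = 35.70 ≈ 36.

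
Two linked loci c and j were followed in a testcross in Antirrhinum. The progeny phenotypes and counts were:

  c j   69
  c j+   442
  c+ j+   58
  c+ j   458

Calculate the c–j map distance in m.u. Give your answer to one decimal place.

12.4 m.u.

The two most frequent classes, c+ j (458) and c j+ (442), are the parental types, so the F1 was c+ j / c j+.
The recombinant classes are c+ j+ and c j: 58 + 69 = 127.
Recombination frequency = 127/1027 = 0.1237 ≈ 12.4%, i.e. 12.4 m.u.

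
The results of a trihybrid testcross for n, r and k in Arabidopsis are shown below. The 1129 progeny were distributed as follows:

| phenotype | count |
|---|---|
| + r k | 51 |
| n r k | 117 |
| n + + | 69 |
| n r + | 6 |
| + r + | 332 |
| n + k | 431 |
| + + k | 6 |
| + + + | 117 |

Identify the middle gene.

n

The two most frequent reciprocal classes, n + k and + r +, are the parental types, so the F1 was n + k / + r +.
The two rarest classes, + + k and n r +, are the double crossovers. Comparing them with the parentals, only the n allele has switched, so n is the middle locus and the order is r – n – k.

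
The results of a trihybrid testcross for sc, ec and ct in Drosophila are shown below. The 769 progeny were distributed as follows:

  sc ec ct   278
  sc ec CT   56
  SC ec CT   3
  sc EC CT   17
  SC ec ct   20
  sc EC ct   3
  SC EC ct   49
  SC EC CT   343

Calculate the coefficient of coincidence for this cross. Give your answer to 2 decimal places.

0.97

The two most frequent reciprocal classes, sc ec ct and SC EC CT, are the parental types, so the F1 was sc ec ct / SC EC CT.
The two rarest classes, sc EC ct and SC ec CT, are the double crossovers. Comparing them with the parentals, only the ec allele has switched, so ec is the middle locus and the order is sc – ec – ct.
sc–ec: (37 + 6)/769 = 0.0559; ec–ct: (105 + 6)/769 = 0.1443.
Expected DCO frequency = 0.0559 × 0.1443 ≈ 0.00807; observed = 6/769 ≈ 0.00780.
Coefficient of coincidence = 0.00780/0.00807 ≈ 0.97.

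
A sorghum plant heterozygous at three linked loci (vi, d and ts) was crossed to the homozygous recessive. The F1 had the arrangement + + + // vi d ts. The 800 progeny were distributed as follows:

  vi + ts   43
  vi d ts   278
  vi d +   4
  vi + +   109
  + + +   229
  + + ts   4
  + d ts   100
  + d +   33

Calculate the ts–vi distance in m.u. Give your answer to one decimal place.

27.1 m.u.

The two rarest classes, + + ts and vi d +, are the double crossovers. Comparing them with the parentals, only the ts allele has switched, so ts is the middle locus and the order is d – ts – vi.
Crossovers in the ts–vi interval produce the single-crossover classes vi + + and + d ts (109 + 100 = 209) plus the double crossovers (8).
RF(ts–vi) = (209 + 8) / 800 = 217/800 = 0.2712 → 27.1 m.u.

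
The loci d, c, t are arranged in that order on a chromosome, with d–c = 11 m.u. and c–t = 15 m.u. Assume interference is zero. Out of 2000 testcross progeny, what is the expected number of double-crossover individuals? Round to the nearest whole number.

Map distances give recombination frequencies of 0.110 and 0.150 for the two intervals.
With no interference, expected double-crossover frequency = 0.110 × 0.150 = 0.01650.
Expected number = 0.01650 × 2000 = 33.00 ≈ 33.

33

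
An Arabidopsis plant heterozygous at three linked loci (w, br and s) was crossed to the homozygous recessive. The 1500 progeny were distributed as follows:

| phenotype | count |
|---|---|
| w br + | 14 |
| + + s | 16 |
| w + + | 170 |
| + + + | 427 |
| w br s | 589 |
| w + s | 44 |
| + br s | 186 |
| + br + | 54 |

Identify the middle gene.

s

The two most frequent reciprocal classes, + + + and w br s, are the parental types, so the F1 was + + + / w br s.
The two rarest classes, + + s and w br +, are the double crossovers. Comparing them with the parentals, only the s allele has switched, so s is the middle locus and the order is w – s – br.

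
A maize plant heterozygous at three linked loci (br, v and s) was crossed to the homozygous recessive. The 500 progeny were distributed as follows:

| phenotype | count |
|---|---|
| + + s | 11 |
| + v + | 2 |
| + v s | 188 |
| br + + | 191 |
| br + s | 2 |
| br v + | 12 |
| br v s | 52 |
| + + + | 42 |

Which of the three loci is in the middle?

s

The two most frequent reciprocal classes, br + + and + v s, are the parental types, so the F1 was br + + / + v s.
The two rarest classes, br + s and + v +, are the double crossovers. Comparing them with the parentals, only the s allele has switched, so s is the middle locus and the order is v – s – br.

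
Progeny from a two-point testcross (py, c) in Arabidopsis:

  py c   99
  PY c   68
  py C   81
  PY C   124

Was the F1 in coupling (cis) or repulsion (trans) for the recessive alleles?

cis

The two most frequent classes are PY C (124) and py c (99); these are the parental (non-recombinant) types.
So the F1 carried PY C on one chromosome and py c on the other — the recessive alleles are on the same chromosome (cis / coupling).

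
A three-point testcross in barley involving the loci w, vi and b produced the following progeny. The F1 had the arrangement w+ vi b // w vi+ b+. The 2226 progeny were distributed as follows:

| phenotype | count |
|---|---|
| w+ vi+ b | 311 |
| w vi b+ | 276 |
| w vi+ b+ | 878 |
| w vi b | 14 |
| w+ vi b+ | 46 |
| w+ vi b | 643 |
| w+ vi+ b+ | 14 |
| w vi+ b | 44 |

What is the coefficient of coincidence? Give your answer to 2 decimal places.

The two rarest classes, w vi b and w+ vi+ b+, are the double crossovers. Comparing them with the parentals, only the w allele has switched, so w is the middle locus and the order is vi – w – b.
vi–w: (587 + 28)/2226 = 0.2763; w–b: (90 + 28)/2226 = 0.0530.
Expected DCO frequency = 0.2763 × 0.0530 ≈ 0.01464; observed = 28/2226 ≈ 0.01258.
Coefficient of coincidence = 0.01258/0.01464 ≈ 0.86.

0.86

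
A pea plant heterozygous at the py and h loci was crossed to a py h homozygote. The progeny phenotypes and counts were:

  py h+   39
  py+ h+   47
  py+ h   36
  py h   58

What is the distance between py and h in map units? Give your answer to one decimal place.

The two most frequent classes, py+ h+ (47) and py h (58), are the parental types, so the F1 was py+ h+ / py h.
The recombinant classes are py+ h and py h+: 36 + 39 = 75.
Recombination frequency = 75/180 = 0.4167 ≈ 41.7%, i.e. 41.7 map units.

41.7 map units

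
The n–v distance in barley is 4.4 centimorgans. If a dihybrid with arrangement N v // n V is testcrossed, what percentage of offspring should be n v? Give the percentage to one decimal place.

2.2%

A map distance of 4.4 centimorgans corresponds to a recombination frequency of 0.044.
The F1 is N v / n V, so n v is a recombinant gamete class with expected frequency r/2 = 0.044/2 = 0.0220.
That is 0.0220 = 2.2% of the progeny.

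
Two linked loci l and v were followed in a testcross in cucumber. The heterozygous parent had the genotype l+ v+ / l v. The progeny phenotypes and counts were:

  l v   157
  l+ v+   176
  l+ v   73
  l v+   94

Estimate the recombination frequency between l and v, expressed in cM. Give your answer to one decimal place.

The recombinant classes are l+ v and l v+: 73 + 94 = 167.
Recombination frequency = 167/500 = 0.3340 ≈ 33.4%, i.e. 33.4 cM.

33.4 cM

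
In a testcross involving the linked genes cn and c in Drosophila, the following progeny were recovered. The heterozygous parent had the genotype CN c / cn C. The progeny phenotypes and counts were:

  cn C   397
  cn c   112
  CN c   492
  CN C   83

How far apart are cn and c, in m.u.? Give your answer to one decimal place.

18.0 m.u.

The recombinant classes are CN C and cn c: 83 + 112 = 195.
Recombination frequency = 195/1084 = 0.1799 ≈ 18.0%, i.e. 18.0 m.u.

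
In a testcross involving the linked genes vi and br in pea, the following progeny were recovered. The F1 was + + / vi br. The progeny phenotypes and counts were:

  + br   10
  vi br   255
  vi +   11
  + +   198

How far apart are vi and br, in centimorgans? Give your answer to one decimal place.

The recombinant classes are + br and vi +: 10 + 11 = 21.
Recombination frequency = 21/474 = 0.0443 ≈ 4.4%, i.e. 4.4 centimorgans.

4.4 centimorgans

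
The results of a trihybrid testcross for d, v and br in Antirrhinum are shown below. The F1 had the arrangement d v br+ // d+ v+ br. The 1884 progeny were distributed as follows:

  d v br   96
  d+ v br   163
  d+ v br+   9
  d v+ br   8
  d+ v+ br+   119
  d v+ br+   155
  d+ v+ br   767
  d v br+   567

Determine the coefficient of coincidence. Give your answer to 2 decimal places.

The two rarest classes, d+ v br+ and d v+ br, are the double crossovers. Comparing them with the parentals, only the d allele has switched, so d is the middle locus and the order is br – d – v.
br–d: (215 + 17)/1884 = 0.1231; d–v: (318 + 17)/1884 = 0.1778.
Expected DCO frequency = 0.1231 × 0.1778 ≈ 0.02189; observed = 17/1884 ≈ 0.00902.
Coefficient of coincidence = 0.00902/0.02189 ≈ 0.41.

0.41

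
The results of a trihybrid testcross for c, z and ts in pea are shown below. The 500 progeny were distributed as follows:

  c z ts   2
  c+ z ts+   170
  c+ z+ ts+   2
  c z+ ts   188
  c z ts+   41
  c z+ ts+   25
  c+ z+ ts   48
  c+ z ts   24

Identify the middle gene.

The two most frequent reciprocal classes, c+ z ts+ and c z+ ts, are the parental types, so the F1 was c+ z ts+ / c z+ ts.
The two rarest classes, c+ z+ ts+ and c z ts, are the double crossovers. Comparing them with the parentals, only the z allele has switched, so z is the middle locus and the order is ts – z – c.

z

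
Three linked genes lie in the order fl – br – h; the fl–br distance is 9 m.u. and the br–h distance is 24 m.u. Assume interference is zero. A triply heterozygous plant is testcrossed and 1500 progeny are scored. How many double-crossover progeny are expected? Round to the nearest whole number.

32

Map distances give recombination frequencies of 0.090 and 0.240 for the two intervals.
With no interference, expected double-crossover frequency = 0.090 × 0.240 = 0.02160.
Expected number = 0.02160 × 1500 = 32.40 ≈ 32.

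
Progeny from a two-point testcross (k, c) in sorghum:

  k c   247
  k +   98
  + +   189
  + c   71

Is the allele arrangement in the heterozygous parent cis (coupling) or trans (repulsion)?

The two most frequent classes are + + (189) and k c (247); these are the parental (non-recombinant) types.
So the F1 carried + + on one chromosome and k c on the other — the recessive alleles are on the same chromosome (cis / coupling).

cis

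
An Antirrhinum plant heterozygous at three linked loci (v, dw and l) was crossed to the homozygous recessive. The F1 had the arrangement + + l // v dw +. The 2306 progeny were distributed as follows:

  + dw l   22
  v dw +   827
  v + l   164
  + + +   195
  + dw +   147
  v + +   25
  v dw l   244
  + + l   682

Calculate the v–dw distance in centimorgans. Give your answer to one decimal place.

15.5 centimorgans

The two rarest classes, + dw l and v + +, are the double crossovers. Comparing them with the parentals, only the dw allele has switched, so dw is the middle locus and the order is v – dw – l.
Crossovers in the v–dw interval produce the single-crossover classes v + l and + dw + (164 + 147 = 311) plus the double crossovers (47).
RF(v–dw) = (311 + 47) / 2306 = 358/2306 = 0.1552 → 15.5 centimorgans.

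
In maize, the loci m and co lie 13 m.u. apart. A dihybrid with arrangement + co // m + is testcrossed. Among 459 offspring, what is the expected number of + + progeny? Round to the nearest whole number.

A map distance of 13 m.u. corresponds to a recombination frequency of 0.130.
The F1 is + co / m +, so + + is a recombinant gamete class with expected frequency r/2 = 0.130/2 = 0.0650.
Expected number = 0.0650 × 459 = 29.84 ≈ 30.

30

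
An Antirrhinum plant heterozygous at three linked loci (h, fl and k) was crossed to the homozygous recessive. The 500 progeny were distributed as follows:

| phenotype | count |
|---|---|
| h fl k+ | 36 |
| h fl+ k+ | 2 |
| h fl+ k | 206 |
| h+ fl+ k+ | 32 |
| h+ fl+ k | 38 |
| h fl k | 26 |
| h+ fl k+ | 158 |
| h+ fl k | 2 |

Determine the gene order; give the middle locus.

The two most frequent reciprocal classes, h fl+ k and h+ fl k+, are the parental types, so the F1 was h fl+ k / h+ fl k+.
The two rarest classes, h fl+ k+ and h+ fl k, are the double crossovers. Comparing them with the parentals, only the k allele has switched, so k is the middle locus and the order is fl – k – h.

k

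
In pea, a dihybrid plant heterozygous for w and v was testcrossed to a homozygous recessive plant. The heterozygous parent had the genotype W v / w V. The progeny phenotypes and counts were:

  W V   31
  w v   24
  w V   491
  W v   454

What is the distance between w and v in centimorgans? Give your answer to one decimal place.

5.5 centimorgans

The recombinant classes are W V and w v: 31 + 24 = 55.
Recombination frequency = 55/1000 = 0.0550 ≈ 5.5%, i.e. 5.5 centimorgans.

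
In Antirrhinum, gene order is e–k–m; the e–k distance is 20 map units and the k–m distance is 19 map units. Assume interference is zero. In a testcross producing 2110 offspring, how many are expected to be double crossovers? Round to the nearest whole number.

Map distances give recombination frequencies of 0.200 and 0.190 for the two intervals.
With no interference, expected double-crossover frequency = 0.200 × 0.190 = 0.03800.
Expected number = 0.03800 × 2110 = 80.18 ≈ 80.

80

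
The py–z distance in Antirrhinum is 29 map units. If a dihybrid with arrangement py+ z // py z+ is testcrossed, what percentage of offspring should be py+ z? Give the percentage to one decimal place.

A map distance of 29 map units corresponds to a recombination frequency of 0.290.
The F1 is py+ z / py z+, so py+ z is a parental gamete class with expected frequency (1 − r)/2 = 0.710/2 = 0.3550.
That is 0.3550 = 35.5% of the progeny.

35.5%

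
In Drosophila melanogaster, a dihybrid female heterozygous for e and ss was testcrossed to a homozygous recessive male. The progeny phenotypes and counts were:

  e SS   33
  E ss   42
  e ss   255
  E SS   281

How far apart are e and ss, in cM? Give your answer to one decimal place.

12.3 cM

The two most frequent classes, E SS (281) and e ss (255), are the parental types, so the F1 was E SS / e ss.
The recombinant classes are E ss and e SS: 42 + 33 = 75.
Recombination frequency = 75/611 = 0.1227 ≈ 12.3%, i.e. 12.3 cM.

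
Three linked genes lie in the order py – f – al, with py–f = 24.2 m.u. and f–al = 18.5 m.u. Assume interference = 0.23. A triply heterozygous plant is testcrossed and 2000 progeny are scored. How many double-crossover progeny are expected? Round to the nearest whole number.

69

Map distances give recombination frequencies of 0.242 and 0.185 for the two intervals.
With interference 0.23 (so coincidence = 0.77), expected double-crossover frequency = 0.242 × 0.185 × 0.77 = 0.03447.
Expected number = 0.03447 × 2000 = 68.95 ≈ 69.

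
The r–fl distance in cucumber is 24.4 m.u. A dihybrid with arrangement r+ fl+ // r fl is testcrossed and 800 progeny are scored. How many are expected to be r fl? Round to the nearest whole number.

A map distance of 24.4 m.u. corresponds to a recombination frequency of 0.244.
The F1 is r+ fl+ / r fl, so r fl is a parental gamete class with expected frequency (1 − r)/2 = 0.756/2 = 0.3780.
Expected number = 0.3780 × 800 = 302.40 ≈ 302.

302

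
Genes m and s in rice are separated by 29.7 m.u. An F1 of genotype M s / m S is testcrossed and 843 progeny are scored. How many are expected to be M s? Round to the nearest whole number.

296

A map distance of 29.7 m.u. corresponds to a recombination frequency of 0.297.
The F1 is M s / m S, so M s is a parental gamete class with expected frequency (1 − r)/2 = 0.703/2 = 0.3515.
Expected number = 0.3515 × 843 = 296.31 ≈ 296.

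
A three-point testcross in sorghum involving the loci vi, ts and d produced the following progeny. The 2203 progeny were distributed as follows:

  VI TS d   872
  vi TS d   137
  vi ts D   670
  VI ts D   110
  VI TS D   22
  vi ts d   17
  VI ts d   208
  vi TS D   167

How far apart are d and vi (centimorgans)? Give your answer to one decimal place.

13.0 centimorgans

The two most frequent reciprocal classes, vi ts D and VI TS d, are the parental types, so the F1 was vi ts D / VI TS d.
The two rarest classes, vi ts d and VI TS D, are the double crossovers. Comparing them with the parentals, only the d allele has switched, so d is the middle locus and the order is ts – d – vi.
Crossovers in the d–vi interval produce the single-crossover classes VI ts D and vi TS d (110 + 137 = 247) plus the double crossovers (39).
RF(d–vi) = (247 + 39) / 2203 = 286/2203 = 0.1298 → 13.0 centimorgans.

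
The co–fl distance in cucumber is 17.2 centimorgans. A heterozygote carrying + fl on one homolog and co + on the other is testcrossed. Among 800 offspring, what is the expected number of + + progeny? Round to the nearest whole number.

69

A map distance of 17.2 centimorgans corresponds to a recombination frequency of 0.172.
The F1 is + fl / co +, so + + is a recombinant gamete class with expected frequency r/2 = 0.172/2 = 0.0860.
Expected number = 0.0860 × 800 = 68.80 ≈ 69.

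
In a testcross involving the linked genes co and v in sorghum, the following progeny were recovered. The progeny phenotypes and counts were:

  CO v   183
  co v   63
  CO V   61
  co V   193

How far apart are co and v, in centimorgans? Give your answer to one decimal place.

24.8 centimorgans

The two most frequent classes, CO v (183) and co V (193), are the parental types, so the F1 was CO v / co V.
The recombinant classes are CO V and co v: 61 + 63 = 124.
Recombination frequency = 124/500 = 0.2480 ≈ 24.8%, i.e. 24.8 centimorgans.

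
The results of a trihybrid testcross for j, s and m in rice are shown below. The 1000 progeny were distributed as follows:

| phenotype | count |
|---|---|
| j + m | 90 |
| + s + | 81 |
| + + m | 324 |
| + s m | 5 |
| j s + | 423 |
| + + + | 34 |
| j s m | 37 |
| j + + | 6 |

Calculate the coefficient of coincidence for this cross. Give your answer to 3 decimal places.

The two most frequent reciprocal classes, j s + and + + m, are the parental types, so the F1 was j s + / + + m.
The two rarest classes, j + + and + s m, are the double crossovers. Comparing them with the parentals, only the s allele has switched, so s is the middle locus and the order is j – s – m.
j–s: (171 + 11)/1000 = 0.1820; s–m: (71 + 11)/1000 = 0.0820.
Expected DCO frequency = 0.1820 × 0.0820 ≈ 0.01492; observed = 11/1000 ≈ 0.01100.
Coefficient of coincidence = 0.01100/0.01492 ≈ 0.737.

0.737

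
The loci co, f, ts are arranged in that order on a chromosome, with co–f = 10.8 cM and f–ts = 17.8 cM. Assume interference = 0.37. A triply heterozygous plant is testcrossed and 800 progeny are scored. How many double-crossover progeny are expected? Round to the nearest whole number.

10

Map distances give recombination frequencies of 0.108 and 0.178 for the two intervals.
With interference 0.37 (so coincidence = 0.63), expected double-crossover frequency = 0.108 × 0.178 × 0.63 = 0.01211.
Expected number = 0.01211 × 800 = 9.69 ≈ 10.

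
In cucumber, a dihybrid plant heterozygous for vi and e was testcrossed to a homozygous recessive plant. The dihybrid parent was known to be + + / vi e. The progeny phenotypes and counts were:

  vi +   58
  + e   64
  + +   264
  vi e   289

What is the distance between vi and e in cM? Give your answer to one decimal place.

18.1 cM

The recombinant classes are + e and vi +: 64 + 58 = 122.
Recombination frequency = 122/675 = 0.1807 ≈ 18.1%, i.e. 18.1 cM.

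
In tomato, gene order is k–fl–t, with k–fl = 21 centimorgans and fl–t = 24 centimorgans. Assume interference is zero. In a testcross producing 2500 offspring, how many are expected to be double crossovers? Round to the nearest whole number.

Map distances give recombination frequencies of 0.210 and 0.240 for the two intervals.
With no interference, expected double-crossover frequency = 0.210 × 0.240 = 0.05040.
Expected number = 0.05040 × 2500 = 126.00 ≈ 126.

126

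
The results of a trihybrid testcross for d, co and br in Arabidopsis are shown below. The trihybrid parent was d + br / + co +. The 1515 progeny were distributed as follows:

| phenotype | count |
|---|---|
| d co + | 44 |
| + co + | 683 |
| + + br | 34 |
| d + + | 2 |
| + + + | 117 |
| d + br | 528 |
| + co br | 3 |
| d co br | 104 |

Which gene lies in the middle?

br

The two rarest classes, d + + and + co br, are the double crossovers. Comparing them with the parentals, only the br allele has switched, so br is the middle locus and the order is d – br – co.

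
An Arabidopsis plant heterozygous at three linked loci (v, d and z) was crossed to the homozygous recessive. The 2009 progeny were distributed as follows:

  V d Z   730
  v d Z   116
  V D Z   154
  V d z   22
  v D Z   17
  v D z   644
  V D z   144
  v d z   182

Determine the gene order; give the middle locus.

The two most frequent reciprocal classes, v D z and V d Z, are the parental types, so the F1 was v D z / V d Z.
The two rarest classes, v D Z and V d z, are the double crossovers. Comparing them with the parentals, only the z allele has switched, so z is the middle locus and the order is v – z – d.

z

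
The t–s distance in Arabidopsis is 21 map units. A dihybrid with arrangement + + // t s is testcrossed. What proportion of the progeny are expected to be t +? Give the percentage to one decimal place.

A map distance of 21 map units corresponds to a recombination frequency of 0.210.
The F1 is + + / t s, so t + is a recombinant gamete class with expected frequency r/2 = 0.210/2 = 0.1050.
That is 0.1050 = 10.5% of the progeny.

10.5%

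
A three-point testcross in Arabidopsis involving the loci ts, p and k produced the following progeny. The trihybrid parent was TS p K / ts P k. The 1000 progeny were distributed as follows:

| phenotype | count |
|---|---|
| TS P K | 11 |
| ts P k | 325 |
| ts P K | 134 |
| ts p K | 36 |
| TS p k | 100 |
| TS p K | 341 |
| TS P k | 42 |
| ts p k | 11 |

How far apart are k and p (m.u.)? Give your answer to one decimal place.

25.6 m.u.

The two rarest classes, TS P K and ts p k, are the double crossovers. Comparing them with the parentals, only the p allele has switched, so p is the middle locus and the order is ts – p – k.
Crossovers in the p–k interval produce the single-crossover classes TS p k and ts P K (100 + 134 = 234) plus the double crossovers (22).
RF(p–k) = (234 + 22) / 1000 = 256/1000 = 0.2560 → 25.6 m.u.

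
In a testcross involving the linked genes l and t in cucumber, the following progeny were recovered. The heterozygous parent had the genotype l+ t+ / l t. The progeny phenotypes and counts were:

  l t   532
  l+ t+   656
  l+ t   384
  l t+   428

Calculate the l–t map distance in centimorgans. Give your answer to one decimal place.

40.6 centimorgans

The recombinant classes are l+ t and l t+: 384 + 428 = 812.
Recombination frequency = 812/2000 = 0.4060 ≈ 40.6%, i.e. 40.6 centimorgans.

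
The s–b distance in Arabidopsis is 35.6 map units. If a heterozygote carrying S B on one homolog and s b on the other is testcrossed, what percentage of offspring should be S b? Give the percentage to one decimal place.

17.8%

A map distance of 35.6 map units corresponds to a recombination frequency of 0.356.
The F1 is S B / s b, so S b is a recombinant gamete class with expected frequency r/2 = 0.356/2 = 0.1780.
That is 0.1780 = 17.8% of the progeny.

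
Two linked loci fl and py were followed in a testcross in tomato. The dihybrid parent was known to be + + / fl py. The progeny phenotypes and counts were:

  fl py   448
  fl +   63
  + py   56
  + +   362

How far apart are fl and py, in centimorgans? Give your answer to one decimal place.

The recombinant classes are + py and fl +: 56 + 63 = 119.
Recombination frequency = 119/929 = 0.1281 ≈ 12.8%, i.e. 12.8 centimorgans.

12.8 centimorgans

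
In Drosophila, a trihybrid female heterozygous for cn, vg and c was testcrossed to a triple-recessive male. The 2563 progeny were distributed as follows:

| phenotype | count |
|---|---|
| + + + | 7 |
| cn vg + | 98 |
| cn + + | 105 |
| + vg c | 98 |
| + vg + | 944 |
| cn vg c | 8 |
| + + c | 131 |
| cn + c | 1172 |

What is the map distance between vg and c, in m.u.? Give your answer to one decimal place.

8.5 m.u.

The two most frequent reciprocal classes, cn + c and + vg +, are the parental types, so the F1 was cn + c / + vg +.
The two rarest classes, cn vg c and + + +, are the double crossovers. Comparing them with the parentals, only the vg allele has switched, so vg is the middle locus and the order is c – vg – cn.
Crossovers in the c–vg interval produce the single-crossover classes cn + + and + vg c (105 + 98 = 203) plus the double crossovers (15).
RF(c–vg) = (203 + 15) / 2563 = 218/2563 = 0.0851 → 8.5 m.u.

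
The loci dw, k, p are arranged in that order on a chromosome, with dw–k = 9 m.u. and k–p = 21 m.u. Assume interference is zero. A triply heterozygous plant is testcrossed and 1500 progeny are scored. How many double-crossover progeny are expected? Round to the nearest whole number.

Map distances give recombination frequencies of 0.090 and 0.210 for the two intervals.
With no interference, expected double-crossover frequency = 0.090 × 0.210 = 0.01890.
Expected number = 0.01890 × 1500 = 28.35 ≈ 28.

28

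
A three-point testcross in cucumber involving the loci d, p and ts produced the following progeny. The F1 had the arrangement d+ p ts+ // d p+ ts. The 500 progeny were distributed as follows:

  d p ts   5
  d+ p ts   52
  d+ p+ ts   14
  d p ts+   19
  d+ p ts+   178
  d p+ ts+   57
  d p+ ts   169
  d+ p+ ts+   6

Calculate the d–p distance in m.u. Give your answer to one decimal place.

8.8 m.u.

The two rarest classes, d+ p+ ts+ and d p ts, are the double crossovers. Comparing them with the parentals, only the p allele has switched, so p is the middle locus and the order is ts – p – d.
Crossovers in the p–d interval produce the single-crossover classes d p ts+ and d+ p+ ts (19 + 14 = 33) plus the double crossovers (11).
RF(p–d) = (33 + 11) / 500 = 44/500 = 0.0880 → 8.8 m.u.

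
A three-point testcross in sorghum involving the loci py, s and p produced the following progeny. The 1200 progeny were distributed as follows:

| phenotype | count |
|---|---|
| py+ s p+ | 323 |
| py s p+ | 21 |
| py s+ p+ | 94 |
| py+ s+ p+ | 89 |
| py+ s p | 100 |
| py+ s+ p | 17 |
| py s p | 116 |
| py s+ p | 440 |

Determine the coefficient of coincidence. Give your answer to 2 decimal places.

0.81

The two most frequent reciprocal classes, py s+ p and py+ s p+, are the parental types, so the F1 was py s+ p / py+ s p+.
The two rarest classes, py+ s+ p and py s p+, are the double crossovers. Comparing them with the parentals, only the py allele has switched, so py is the middle locus and the order is s – py – p.
s–py: (205 + 38)/1200 = 0.2025; py–p: (194 + 38)/1200 = 0.1933.
Expected DCO frequency = 0.2025 × 0.1933 ≈ 0.03914; observed = 38/1200 ≈ 0.03167.
Coefficient of coincidence = 0.03167/0.03914 ≈ 0.81.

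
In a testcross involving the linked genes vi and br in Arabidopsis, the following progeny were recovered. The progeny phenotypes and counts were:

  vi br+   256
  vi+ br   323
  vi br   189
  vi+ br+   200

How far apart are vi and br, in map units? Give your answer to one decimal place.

40.2 map units

The two most frequent classes, vi+ br (323) and vi br+ (256), are the parental types, so the F1 was vi+ br / vi br+.
The recombinant classes are vi+ br+ and vi br: 200 + 189 = 389.
Recombination frequency = 389/968 = 0.4019 ≈ 40.2%, i.e. 40.2 map units.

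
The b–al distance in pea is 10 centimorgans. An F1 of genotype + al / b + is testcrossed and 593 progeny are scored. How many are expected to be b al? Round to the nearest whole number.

30

A map distance of 10 centimorgans corresponds to a recombination frequency of 0.100.
The F1 is + al / b +, so b al is a recombinant gamete class with expected frequency r/2 = 0.100/2 = 0.0500.
Expected number = 0.0500 × 593 = 29.65 ≈ 30.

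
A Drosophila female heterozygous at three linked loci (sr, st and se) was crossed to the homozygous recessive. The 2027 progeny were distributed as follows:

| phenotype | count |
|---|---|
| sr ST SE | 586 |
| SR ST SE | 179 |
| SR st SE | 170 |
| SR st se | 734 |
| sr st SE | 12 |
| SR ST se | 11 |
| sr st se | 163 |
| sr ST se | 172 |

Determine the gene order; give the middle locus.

st

The two most frequent reciprocal classes, SR st se and sr ST SE, are the parental types, so the F1 was SR st se / sr ST SE.
The two rarest classes, SR ST se and sr st SE, are the double crossovers. Comparing them with the parentals, only the st allele has switched, so st is the middle locus and the order is sr – st – se.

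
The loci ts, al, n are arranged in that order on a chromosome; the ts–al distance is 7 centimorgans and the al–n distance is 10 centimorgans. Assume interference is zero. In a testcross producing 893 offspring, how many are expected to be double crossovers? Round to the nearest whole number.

6

Map distances give recombination frequencies of 0.070 and 0.100 for the two intervals.
With no interference, expected double-crossover frequency = 0.070 × 0.100 = 0.00700.
Expected number = 0.00700 × 893 = 6.25 ≈ 6.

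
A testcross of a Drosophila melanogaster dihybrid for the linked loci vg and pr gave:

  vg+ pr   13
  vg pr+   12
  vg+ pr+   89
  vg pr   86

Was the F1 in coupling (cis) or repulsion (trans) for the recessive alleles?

The two most frequent classes are vg+ pr+ (89) and vg pr (86); these are the parental (non-recombinant) types.
So the F1 carried vg+ pr+ on one chromosome and vg pr on the other — the recessive alleles are on the same chromosome (cis / coupling).

cis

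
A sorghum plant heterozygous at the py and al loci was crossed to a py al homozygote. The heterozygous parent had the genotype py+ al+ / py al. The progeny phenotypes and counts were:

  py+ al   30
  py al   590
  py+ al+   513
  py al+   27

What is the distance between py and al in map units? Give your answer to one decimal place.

The recombinant classes are py+ al and py al+: 30 + 27 = 57.
Recombination frequency = 57/1160 = 0.0491 ≈ 4.9%, i.e. 4.9 map units.

4.9 map units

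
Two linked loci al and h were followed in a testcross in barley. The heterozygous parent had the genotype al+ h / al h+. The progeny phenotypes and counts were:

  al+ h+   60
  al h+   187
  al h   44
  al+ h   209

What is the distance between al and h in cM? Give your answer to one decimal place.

20.8 cM

The recombinant classes are al+ h+ and al h: 60 + 44 = 104.
Recombination frequency = 104/500 = 0.2080 ≈ 20.8%, i.e. 20.8 cM.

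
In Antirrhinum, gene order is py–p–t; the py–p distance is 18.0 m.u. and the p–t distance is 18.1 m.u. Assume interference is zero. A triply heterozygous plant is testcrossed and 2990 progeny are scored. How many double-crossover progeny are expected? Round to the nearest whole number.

97

Map distances give recombination frequencies of 0.180 and 0.181 for the two intervals.
With no interference, expected double-crossover frequency = 0.180 × 0.181 = 0.03258.
Expected number = 0.03258 × 2990 = 97.41 ≈ 97.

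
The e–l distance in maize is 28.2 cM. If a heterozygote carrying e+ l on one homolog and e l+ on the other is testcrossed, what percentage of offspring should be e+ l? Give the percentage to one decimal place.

A map distance of 28.2 cM corresponds to a recombination frequency of 0.282.
The F1 is e+ l / e l+, so e+ l is a parental gamete class with expected frequency (1 − r)/2 = 0.718/2 = 0.3590.
That is 0.3590 = 35.9% of the progeny.

35.9%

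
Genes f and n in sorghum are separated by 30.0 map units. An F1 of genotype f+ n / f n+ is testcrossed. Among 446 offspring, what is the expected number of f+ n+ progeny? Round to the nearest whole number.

67

A map distance of 30.0 map units corresponds to a recombination frequency of 0.300.
The F1 is f+ n / f n+, so f+ n+ is a recombinant gamete class with expected frequency r/2 = 0.300/2 = 0.1500.
Expected number = 0.1500 × 446 = 66.90 ≈ 67.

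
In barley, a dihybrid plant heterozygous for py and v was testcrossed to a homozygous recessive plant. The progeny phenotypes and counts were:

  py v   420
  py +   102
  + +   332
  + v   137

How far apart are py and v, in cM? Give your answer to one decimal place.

The two most frequent classes, + + (332) and py v (420), are the parental types, so the F1 was + + / py v.
The recombinant classes are + v and py +: 137 + 102 = 239.
Recombination frequency = 239/991 = 0.2412 ≈ 24.1%, i.e. 24.1 cM.

24.1 cM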